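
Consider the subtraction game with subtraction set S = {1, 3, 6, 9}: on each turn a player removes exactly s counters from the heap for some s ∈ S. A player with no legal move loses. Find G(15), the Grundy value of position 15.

1

G(0) = 0
G(1) = mex{0} = 1
G(2) = mex{1} = 0
G(3) = mex{0,0} = 1
G(4) = mex{1,1} = 0
G(5) = mex{0,0} = 1
G(6) = mex{1,1,0} = 2
G(7) = mex{2,0,1} = 3
G(8) = mex{3,1,0} = 2
G(9) = mex{2,2,1,0} = 3
G(10) = mex{3,3,0,1} = 2
G(11) = mex{2,2,1,0} = 3
G(12) = mex{3,3,2,1} = 0
G(13) = mex{0,2,3,0} = 1
G(14) = mex{1,3,2,1} = 0
G(15) = mex{0,0,3,2} = 1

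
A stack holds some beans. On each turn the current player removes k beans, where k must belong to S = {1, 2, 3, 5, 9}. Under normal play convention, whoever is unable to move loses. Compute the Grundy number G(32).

n :  0  1  2  3  4  5  6  7  8  9 10 11 12 13 14 15 16 17 18 19 20 21 22 23 24 25 26 27 28 29 30 31 32
G :  0  1  2  3  0  1  2  3  0  1  2  3  0  1  2  3  0  1  2  3  0  1  2  3  0  1  2  3  0  1  2  3  0

0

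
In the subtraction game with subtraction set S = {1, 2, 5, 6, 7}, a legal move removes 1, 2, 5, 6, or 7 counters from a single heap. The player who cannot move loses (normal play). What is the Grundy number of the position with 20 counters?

3

n :  0  1  2  3  4  5  6  7  8  9 10 11 12 13 14 15 16 17 18 19 20
G :  0  1  2  0  1  2  3  4  5  3  4  0  1  2  0  1  2  3  4  5  3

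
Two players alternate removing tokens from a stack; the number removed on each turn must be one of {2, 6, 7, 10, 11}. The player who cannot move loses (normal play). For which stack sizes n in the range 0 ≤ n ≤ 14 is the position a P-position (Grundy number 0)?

G(0) = 0
G(1) = mex{} = 0
G(2) = mex{0} = 1
G(3) = mex{0} = 1
G(4) = mex{1} = 0
G(5) = mex{1} = 0
G(6) = mex{0,0} = 1
G(7) = mex{0,0,0} = 1
G(8) = mex{1,1,0} = 2
G(9) = mex{1,1,1} = 0
G(10) = mex{2,0,1,0} = 3
G(11) = mex{0,0,0,0,0} = 1
G(12) = mex{3,1,0,1,0} = 2
G(13) = mex{1,1,1,1,1} = 0
G(14) = mex{2,2,1,0,1} = 3
P-positions are exactly the n with G(n) = 0.

0, 1, 4, 5, 9, 13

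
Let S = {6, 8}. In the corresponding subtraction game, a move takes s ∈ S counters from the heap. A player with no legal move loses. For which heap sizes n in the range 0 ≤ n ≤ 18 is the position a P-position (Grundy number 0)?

0, 1, 2, 3, 4, 5, 14, 15, 16, 17, 18

n :  0  1  2  3  4  5  6  7  8  9 10 11 12 13 14 15 16 17 18
G :  0  0  0  0  0  0  1  1  1  1  1  1  2  2  0  0  0  0  0
P-positions are exactly the n with G(n) = 0.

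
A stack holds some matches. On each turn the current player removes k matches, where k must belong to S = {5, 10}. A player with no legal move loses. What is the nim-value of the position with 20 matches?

n :  0  1  2  3  4  5  6  7  8  9 10 11 12 13 14 15 16 17 18 19 20
G :  0  0  0  0  0  1  1  1  1  1  2  2  2  2  2  0  0  0  0  0  1

1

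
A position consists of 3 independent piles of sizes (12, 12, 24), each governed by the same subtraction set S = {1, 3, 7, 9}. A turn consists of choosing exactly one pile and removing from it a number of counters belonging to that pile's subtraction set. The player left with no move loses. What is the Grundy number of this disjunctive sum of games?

0

All piles use S = {1, 3, 7, 9}:
n :  0  1  2  3  4  5  6  7  8  9 10 11 12 13 14 15 16 17 18 19 20 21 22 23 24
G :  0  1  0  1  0  1  0  1  0  1  0  1  0  1  0  1  0  1  0  1  0  1  0  1  0
Pile A: G(12) = 0.
Pile B: G(12) = 0.
Pile C: G(24) = 0.
Combined Grundy value = 0 ⊕ 0 ⊕ 0 = 0.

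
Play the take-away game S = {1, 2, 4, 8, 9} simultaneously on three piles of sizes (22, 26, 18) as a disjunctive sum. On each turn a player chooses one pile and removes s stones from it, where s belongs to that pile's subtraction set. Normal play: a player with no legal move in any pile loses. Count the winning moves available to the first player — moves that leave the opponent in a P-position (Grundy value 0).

All piles use S = {1, 2, 4, 8, 9}:
n :  0  1  2  3  4  5  6  7  8  9 10 11 12 13 14 15 16 17 18 19 20 21 22 23 24 25 26
G :  0  1  2  0  1  2  0  1  2  3  4  5  3  0  1  2  0  1  2  0  1  2  3  4  5  3  0
Pile A: G(22) = 3.
Pile B: G(26) = 0.
Pile C: G(18) = 2.
Combined Grundy value = 3 ⊕ 0 ⊕ 2 = 1.
A winning move leaves total XOR = 0, i.e. changes one component's Grundy value g to g ⊕ X where X is the current total.
Pile A: need g' = 3⊕1 = 2. Options: 22−1→G=2, 22−2→G=1, 22−4→G=2, 22−8→G=1, 22−9→G=0. Hits: 2.
Pile B: need g' = 0⊕1 = 1. Options: 26−1→G=3, 26−2→G=5, 26−4→G=3, 26−8→G=2, 26−9→G=1. Hits: 1.
Pile C: need g' = 2⊕1 = 3. Options: 18−1→G=1, 18−2→G=0, 18−4→G=1, 18−8→G=4, 18−9→G=3. Hits: 1.

4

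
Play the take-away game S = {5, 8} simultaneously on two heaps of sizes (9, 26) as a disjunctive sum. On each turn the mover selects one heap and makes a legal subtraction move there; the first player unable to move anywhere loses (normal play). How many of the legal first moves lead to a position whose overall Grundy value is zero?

All heaps use S = {5, 8}:
G(0) = 0
G(1) = mex{} = 0
G(2) = mex{} = 0
G(3) = mex{} = 0
G(4) = mex{} = 0
G(5) = mex{0} = 1
G(6) = mex{0} = 1
G(7) = mex{0} = 1
G(8) = mex{0,0} = 1
G(9) = mex{0,0} = 1
G(10) = mex{1,0} = 2
G(11) = mex{1,0} = 2
G(12) = mex{1,0} = 2
G(13) = mex{1,1} = 0
G(14) = mex{1,1} = 0
G(15) = mex{2,1} = 0
G(16) = mex{2,1} = 0
G(17) = mex{2,1} = 0
G(18) = mex{0,2} = 1
G(19) = mex{0,2} = 1
G(20) = mex{0,2} = 1
G(21) = mex{0,0} = 1
G(22) = mex{0,0} = 1
G(23) = mex{1,0} = 2
G(24) = mex{1,0} = 2
G(25) = mex{1,0} = 2
G(26) = mex{1,1} = 0
Heap A: G(9) = 1.
Heap B: G(26) = 0.
Combined Grundy value = 1 ⊕ 0 = 1.
A winning move leaves total XOR = 0, i.e. changes one component's Grundy value g to g ⊕ X where X is the current total.
Heap A: need g' = 1⊕1 = 0. Options: 9−5→G=0, 9−8→G=0. Hits: 2.
Heap B: need g' = 0⊕1 = 1. Options: 26−5→G=1, 26−8→G=1. Hits: 2.

4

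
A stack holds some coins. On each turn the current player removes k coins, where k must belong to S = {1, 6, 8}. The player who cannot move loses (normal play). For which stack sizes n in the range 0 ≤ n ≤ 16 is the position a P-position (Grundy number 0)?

G(0) = 0
G(1) = mex{0} = 1
G(2) = mex{1} = 0
G(3) = mex{0} = 1
G(4) = mex{1} = 0
G(5) = mex{0} = 1
G(6) = mex{1,0} = 2
G(7) = mex{2,1} = 0
G(8) = mex{0,0,0} = 1
G(9) = mex{1,1,1} = 0
G(10) = mex{0,0,0} = 1
G(11) = mex{1,1,1} = 0
G(12) = mex{0,2,0} = 1
G(13) = mex{1,0,1} = 2
G(14) = mex{2,1,2} = 0
G(15) = mex{0,0,0} = 1
G(16) = mex{1,1,1} = 0
P-positions are exactly the n with G(n) = 0.

0, 2, 4, 7, 9, 11, 14, 16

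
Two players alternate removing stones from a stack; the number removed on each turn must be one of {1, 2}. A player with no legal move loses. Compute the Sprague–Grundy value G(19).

1

G(0) = 0
G(1) = mex{0} = 1
G(2) = mex{1,0} = 2
G(3) = mex{2,1} = 0
G(4) = mex{0,2} = 1
G(5) = mex{1,0} = 2
G(6) = mex{2,1} = 0
G(7) = mex{0,2} = 1
G(8) = mex{1,0} = 2
G(9) = mex{2,1} = 0
G(10) = mex{0,2} = 1
G(11) = mex{1,0} = 2
G(12) = mex{2,1} = 0
G(13) = mex{0,2} = 1
G(14) = mex{1,0} = 2
G(15) = mex{2,1} = 0
G(16) = mex{0,2} = 1
G(17) = mex{1,0} = 2
G(18) = mex{2,1} = 0
G(19) = mex{0,2} = 1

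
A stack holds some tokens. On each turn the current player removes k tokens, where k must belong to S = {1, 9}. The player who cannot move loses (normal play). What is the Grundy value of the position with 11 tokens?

n :  0  1  2  3  4  5  6  7  8  9 10 11
G :  0  1  0  1  0  1  0  1  0  1  0  1

1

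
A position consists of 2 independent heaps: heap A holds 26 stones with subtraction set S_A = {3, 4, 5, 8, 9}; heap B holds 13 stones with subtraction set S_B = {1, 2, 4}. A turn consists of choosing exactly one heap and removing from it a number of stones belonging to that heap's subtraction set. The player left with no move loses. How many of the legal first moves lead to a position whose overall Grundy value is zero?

3

Heap A, S = {3, 4, 5, 8, 9}:
n :  0  1  2  3  4  5  6  7  8  9 10 11 12 13 14 15 16 17 18 19 20 21 22 23 24 25 26
G :  0  0  0  1  1  1  2  2  2  3  3  3  0  0  0  1  1  1  2  2  2  3  3  3  0  0  0
G_A(26) = 0.
Heap B, S = {1, 2, 4}:
G(0) = 0
G(1) = mex{0} = 1
G(2) = mex{1,0} = 2
G(3) = mex{2,1} = 0
G(4) = mex{0,2,0} = 1
G(5) = mex{1,0,1} = 2
G(6) = mex{2,1,2} = 0
G(7) = mex{0,2,0} = 1
G(8) = mex{1,0,1} = 2
G(9) = mex{2,1,2} = 0
G(10) = mex{0,2,0} = 1
G(11) = mex{1,0,1} = 2
G(12) = mex{2,1,2} = 0
G(13) = mex{0,2,0} = 1
G_B(13) = 1.
Combined Grundy value = 0 ⊕ 1 = 1.
A winning move leaves total XOR = 0, i.e. changes one component's Grundy value g to g ⊕ X where X is the current total.
Heap A: need g' = 0⊕1 = 1. Options: 26−3→G=3, 26−4→G=3, 26−5→G=3, 26−8→G=2, 26−9→G=1. Hits: 1.
Heap B: need g' = 1⊕1 = 0. Options: 13−1→G=0, 13−2→G=2, 13−4→G=0. Hits: 2.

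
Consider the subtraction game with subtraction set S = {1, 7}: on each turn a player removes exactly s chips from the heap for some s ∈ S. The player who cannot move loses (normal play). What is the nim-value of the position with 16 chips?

G(0) = 0
G(1) = mex{0} = 1
G(2) = mex{1} = 0
G(3) = mex{0} = 1
G(4) = mex{1} = 0
G(5) = mex{0} = 1
G(6) = mex{1} = 0
G(7) = mex{0,0} = 1
G(8) = mex{1,1} = 0
G(9) = mex{0,0} = 1
G(10) = mex{1,1} = 0
G(11) = mex{0,0} = 1
G(12) = mex{1,1} = 0
G(13) = mex{0,0} = 1
G(14) = mex{1,1} = 0
G(15) = mex{0,0} = 1
G(16) = mex{1,1} = 0

0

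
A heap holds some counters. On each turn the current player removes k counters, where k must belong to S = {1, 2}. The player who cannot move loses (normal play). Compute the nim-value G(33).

n :  0  1  2  3  4  5  6  7  8  9 10 11 12 13 14 15 16 17 18 19 20 21 22 23 24 25 26 27 28 29 30 31 32 33
G :  0  1  2  0  1  2  0  1  2  0  1  2  0  1  2  0  1  2  0  1  2  0  1  2  0  1  2  0  1  2  0  1  2  0

0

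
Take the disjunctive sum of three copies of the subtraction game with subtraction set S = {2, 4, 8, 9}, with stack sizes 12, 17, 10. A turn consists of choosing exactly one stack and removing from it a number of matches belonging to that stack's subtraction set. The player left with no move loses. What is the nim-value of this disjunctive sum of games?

All stacks use S = {2, 4, 8, 9}:
G(0) = 0
G(1) = mex{} = 0
G(2) = mex{0} = 1
G(3) = mex{0} = 1
G(4) = mex{1,0} = 2
G(5) = mex{1,0} = 2
G(6) = mex{2,1} = 0
G(7) = mex{2,1} = 0
G(8) = mex{0,2,0} = 1
G(9) = mex{0,2,0,0} = 1
G(10) = mex{1,0,1,0} = 2
G(11) = mex{1,0,1,1} = 2
G(12) = mex{2,1,2,1} = 0
G(13) = mex{2,1,2,2} = 0
G(14) = mex{0,2,0,2} = 1
G(15) = mex{0,2,0,0} = 1
G(16) = mex{1,0,1,0} = 2
G(17) = mex{1,0,1,1} = 2
Stack A: G(12) = 0.
Stack B: G(17) = 2.
Stack C: G(10) = 2.
Combined Grundy value = 0 ⊕ 2 ⊕ 2 = 0.

0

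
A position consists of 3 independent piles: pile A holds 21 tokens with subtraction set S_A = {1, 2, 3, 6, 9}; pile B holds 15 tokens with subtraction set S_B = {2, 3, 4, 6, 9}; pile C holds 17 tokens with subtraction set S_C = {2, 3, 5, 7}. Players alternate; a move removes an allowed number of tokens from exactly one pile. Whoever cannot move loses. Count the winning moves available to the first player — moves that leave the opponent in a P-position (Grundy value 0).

2

Pile A, S = {1, 2, 3, 6, 9}:
G(0) = 0
G(1) = mex{0} = 1
G(2) = mex{1,0} = 2
G(3) = mex{2,1,0} = 3
G(4) = mex{3,2,1} = 0
G(5) = mex{0,3,2} = 1
G(6) = mex{1,0,3,0} = 2
G(7) = mex{2,1,0,1} = 3
G(8) = mex{3,2,1,2} = 0
G(9) = mex{0,3,2,3,0} = 1
G(10) = mex{1,0,3,0,1} = 2
G(11) = mex{2,1,0,1,2} = 3
G(12) = mex{3,2,1,2,3} = 0
G(13) = mex{0,3,2,3,0} = 1
G(14) = mex{1,0,3,0,1} = 2
G(15) = mex{2,1,0,1,2} = 3
G(16) = mex{3,2,1,2,3} = 0
G(17) = mex{0,3,2,3,0} = 1
G(18) = mex{1,0,3,0,1} = 2
G(19) = mex{2,1,0,1,2} = 3
G(20) = mex{3,2,1,2,3} = 0
G(21) = mex{0,3,2,3,0} = 1
G_A(21) = 1.
Pile B, S = {2, 3, 4, 6, 9}:
G(0) = 0
G(1) = mex{} = 0
G(2) = mex{0} = 1
G(3) = mex{0,0} = 1
G(4) = mex{1,0,0} = 2
G(5) = mex{1,1,0} = 2
G(6) = mex{2,1,1,0} = 3
G(7) = mex{2,2,1,0} = 3
G(8) = mex{3,2,2,1} = 0
G(9) = mex{3,3,2,1,0} = 4
G(10) = mex{0,3,3,2,0} = 1
G(11) = mex{4,0,3,2,1} = 5
G(12) = mex{1,4,0,3,1} = 2
G(13) = mex{5,1,4,3,2} = 0
G(14) = mex{2,5,1,0,2} = 3
G(15) = mex{0,2,5,4,3} = 1
G_B(15) = 1.
Pile C, S = {2, 3, 5, 7}:
G(0) = 0
G(1) = mex{} = 0
G(2) = mex{0} = 1
G(3) = mex{0,0} = 1
G(4) = mex{1,0} = 2
G(5) = mex{1,1,0} = 2
G(6) = mex{2,1,0} = 3
G(7) = mex{2,2,1,0} = 3
G(8) = mex{3,2,1,0} = 4
G(9) = mex{3,3,2,1} = 0
G(10) = mex{4,3,2,1} = 0
G(11) = mex{0,4,3,2} = 1
G(12) = mex{0,0,3,2} = 1
G(13) = mex{1,0,4,3} = 2
G(14) = mex{1,1,0,3} = 2
G(15) = mex{2,1,0,4} = 3
G(16) = mex{2,2,1,0} = 3
G(17) = mex{3,2,1,0} = 4
G_C(17) = 4.
Combined Grundy value = 1 ⊕ 1 ⊕ 4 = 4.
A winning move leaves total XOR = 0, i.e. changes one component's Grundy value g to g ⊕ X where X is the current total.
Pile A: need g' = 1⊕4 = 5. Options: 21−1→G=0, 21−2→G=3, 21−3→G=2, 21−6→G=3, 21−9→G=0. Hits: 0.
Pile B: need g' = 1⊕4 = 5. Options: 15−2→G=0, 15−3→G=2, 15−4→G=5, 15−6→G=4, 15−9→G=3. Hits: 1.
Pile C: need g' = 4⊕4 = 0. Options: 17−2→G=3, 17−3→G=2, 17−5→G=1, 17−7→G=0. Hits: 1.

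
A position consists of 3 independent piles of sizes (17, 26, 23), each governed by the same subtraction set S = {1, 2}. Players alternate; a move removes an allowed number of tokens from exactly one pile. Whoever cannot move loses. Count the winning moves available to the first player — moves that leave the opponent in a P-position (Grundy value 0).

3

All piles use S = {1, 2}:
G(0) = 0
G(1) = mex{0} = 1
G(2) = mex{1,0} = 2
G(3) = mex{2,1} = 0
G(4) = mex{0,2} = 1
G(5) = mex{1,0} = 2
G(6) = mex{2,1} = 0
G(7) = mex{0,2} = 1
G(8) = mex{1,0} = 2
G(9) = mex{2,1} = 0
G(10) = mex{0,2} = 1
G(11) = mex{1,0} = 2
G(12) = mex{2,1} = 0
G(13) = mex{0,2} = 1
G(14) = mex{1,0} = 2
G(15) = mex{2,1} = 0
G(16) = mex{0,2} = 1
G(17) = mex{1,0} = 2
G(18) = mex{2,1} = 0
G(19) = mex{0,2} = 1
G(20) = mex{1,0} = 2
G(21) = mex{2,1} = 0
G(22) = mex{0,2} = 1
G(23) = mex{1,0} = 2
G(24) = mex{2,1} = 0
G(25) = mex{0,2} = 1
G(26) = mex{1,0} = 2
Pile A: G(17) = 2.
Pile B: G(26) = 2.
Pile C: G(23) = 2.
Combined Grundy value = 2 ⊕ 2 ⊕ 2 = 2.
A winning move leaves total XOR = 0, i.e. changes one component's Grundy value g to g ⊕ X where X is the current total.
Pile A: need g' = 2⊕2 = 0. Options: 17−1→G=1, 17−2→G=0. Hits: 1.
Pile B: need g' = 2⊕2 = 0. Options: 26−1→G=1, 26−2→G=0. Hits: 1.
Pile C: need g' = 2⊕2 = 0. Options: 23−1→G=1, 23−2→G=0. Hits: 1.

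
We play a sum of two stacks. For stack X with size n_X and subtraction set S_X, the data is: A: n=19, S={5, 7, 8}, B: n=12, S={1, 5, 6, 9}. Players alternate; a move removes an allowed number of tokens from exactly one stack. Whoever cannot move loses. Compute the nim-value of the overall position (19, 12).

1

Stack A, S = {5, 7, 8}:
G(0) = 0
G(1) = mex{} = 0
G(2) = mex{} = 0
G(3) = mex{} = 0
G(4) = mex{} = 0
G(5) = mex{0} = 1
G(6) = mex{0} = 1
G(7) = mex{0,0} = 1
G(8) = mex{0,0,0} = 1
G(9) = mex{0,0,0} = 1
G(10) = mex{1,0,0} = 2
G(11) = mex{1,0,0} = 2
G(12) = mex{1,1,0} = 2
G(13) = mex{1,1,1} = 0
G(14) = mex{1,1,1} = 0
G(15) = mex{2,1,1} = 0
G(16) = mex{2,1,1} = 0
G(17) = mex{2,2,1} = 0
G(18) = mex{0,2,2} = 1
G(19) = mex{0,2,2} = 1
G_A(19) = 1.
Stack B, S = {1, 5, 6, 9}:
G(0) = 0
G(1) = mex{0} = 1
G(2) = mex{1} = 0
G(3) = mex{0} = 1
G(4) = mex{1} = 0
G(5) = mex{0,0} = 1
G(6) = mex{1,1,0} = 2
G(7) = mex{2,0,1} = 3
G(8) = mex{3,1,0} = 2
G(9) = mex{2,0,1,0} = 3
G(10) = mex{3,1,0,1} = 2
G(11) = mex{2,2,1,0} = 3
G(12) = mex{3,3,2,1} = 0
G_B(12) = 0.
Combined Grundy value = 1 ⊕ 0 = 1.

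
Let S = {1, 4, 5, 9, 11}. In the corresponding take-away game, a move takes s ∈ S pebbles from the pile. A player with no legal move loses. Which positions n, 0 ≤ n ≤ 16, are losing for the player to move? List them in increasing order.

0, 2, 8, 10, 16

n :  0  1  2  3  4  5  6  7  8  9 10 11 12 13 14 15 16
G :  0  1  0  1  2  3  2  3  0  1  0  1  2  3  2  3  0
P-positions are exactly the n with G(n) = 0.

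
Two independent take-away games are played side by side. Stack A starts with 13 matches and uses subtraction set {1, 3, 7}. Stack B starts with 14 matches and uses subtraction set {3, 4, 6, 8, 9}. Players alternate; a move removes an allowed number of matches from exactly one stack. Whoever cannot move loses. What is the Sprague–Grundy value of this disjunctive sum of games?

1

Stack A, S = {1, 3, 7}:
n :  0  1  2  3  4  5  6  7  8  9 10 11 12 13
G :  0  1  0  1  0  1  0  1  0  1  0  1  0  1
G_A(13) = 1.
Stack B, S = {3, 4, 6, 8, 9}:
G(0) = 0
G(1) = mex{} = 0
G(2) = mex{} = 0
G(3) = mex{0} = 1
G(4) = mex{0,0} = 1
G(5) = mex{0,0} = 1
G(6) = mex{1,0,0} = 2
G(7) = mex{1,1,0} = 2
G(8) = mex{1,1,0,0} = 2
G(9) = mex{2,1,1,0,0} = 3
G(10) = mex{2,2,1,0,0} = 3
G(11) = mex{2,2,1,1,0} = 3
G(12) = mex{3,2,2,1,1} = 0
G(13) = mex{3,3,2,1,1} = 0
G(14) = mex{3,3,2,2,1} = 0
G_B(14) = 0.
Combined Grundy value = 1 ⊕ 0 = 1.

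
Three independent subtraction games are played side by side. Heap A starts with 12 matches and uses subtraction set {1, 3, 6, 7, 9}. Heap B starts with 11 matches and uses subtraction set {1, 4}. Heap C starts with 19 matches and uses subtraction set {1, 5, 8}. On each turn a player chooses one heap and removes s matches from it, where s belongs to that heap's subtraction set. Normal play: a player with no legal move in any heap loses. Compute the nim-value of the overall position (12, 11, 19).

Heap A, S = {1, 3, 6, 7, 9}:
G(0) = 0
G(1) = mex{0} = 1
G(2) = mex{1} = 0
G(3) = mex{0,0} = 1
G(4) = mex{1,1} = 0
G(5) = mex{0,0} = 1
G(6) = mex{1,1,0} = 2
G(7) = mex{2,0,1,0} = 3
G(8) = mex{3,1,0,1} = 2
G(9) = mex{2,2,1,0,0} = 3
G(10) = mex{3,3,0,1,1} = 2
G(11) = mex{2,2,1,0,0} = 3
G(12) = mex{3,3,2,1,1} = 0
G_A(12) = 0.
Heap B, S = {1, 4}:
G(0) = 0
G(1) = mex{0} = 1
G(2) = mex{1} = 0
G(3) = mex{0} = 1
G(4) = mex{1,0} = 2
G(5) = mex{2,1} = 0
G(6) = mex{0,0} = 1
G(7) = mex{1,1} = 0
G(8) = mex{0,2} = 1
G(9) = mex{1,0} = 2
G(10) = mex{2,1} = 0
G(11) = mex{0,0} = 1
G_B(11) = 1.
Heap C, S = {1, 5, 8}:
n :  0  1  2  3  4  5  6  7  8  9 10 11 12 13 14 15 16 17 18 19
G :  0  1  0  1  0  1  0  1  2  3  2  3  2  0  1  0  1  0  1  0
G_C(19) = 0.
Combined Grundy value = 0 ⊕ 1 ⊕ 0 = 1.

1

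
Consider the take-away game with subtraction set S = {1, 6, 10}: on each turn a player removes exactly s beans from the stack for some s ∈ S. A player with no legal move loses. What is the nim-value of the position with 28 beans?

1

G(0) = 0
G(1) = mex{0} = 1
G(2) = mex{1} = 0
G(3) = mex{0} = 1
G(4) = mex{1} = 0
G(5) = mex{0} = 1
G(6) = mex{1,0} = 2
G(7) = mex{2,1} = 0
G(8) = mex{0,0} = 1
G(9) = mex{1,1} = 0
G(10) = mex{0,0,0} = 1
G(11) = mex{1,1,1} = 0
G(12) = mex{0,2,0} = 1
G(13) = mex{1,0,1} = 2
G(14) = mex{2,1,0} = 3
G(15) = mex{3,0,1} = 2
G(16) = mex{2,1,2} = 0
G(17) = mex{0,0,0} = 1
G(18) = mex{1,1,1} = 0
G(19) = mex{0,2,0} = 1
G(20) = mex{1,3,1} = 0
G(21) = mex{0,2,0} = 1
G(22) = mex{1,0,1} = 2
G(23) = mex{2,1,2} = 0
G(24) = mex{0,0,3} = 1
G(25) = mex{1,1,2} = 0
G(26) = mex{0,0,0} = 1
G(27) = mex{1,1,1} = 0
G(28) = mex{0,2,0} = 1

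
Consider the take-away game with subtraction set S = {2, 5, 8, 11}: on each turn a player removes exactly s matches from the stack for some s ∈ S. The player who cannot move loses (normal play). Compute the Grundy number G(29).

1

n :  0  1  2  3  4  5  6  7  8  9 10 11 12 13 14 15 16 17 18 19 20 21 22 23 24 25 26 27 28 29
G :  0  0  1  1  0  2  1  0  2  1  0  2  1  0  0  1  1  0  2  1  0  2  1  0  2  1  0  0  1  1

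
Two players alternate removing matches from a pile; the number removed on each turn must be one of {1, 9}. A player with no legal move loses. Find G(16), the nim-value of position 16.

0

G(0) = 0
G(1) = mex{0} = 1
G(2) = mex{1} = 0
G(3) = mex{0} = 1
G(4) = mex{1} = 0
G(5) = mex{0} = 1
G(6) = mex{1} = 0
G(7) = mex{0} = 1
G(8) = mex{1} = 0
G(9) = mex{0,0} = 1
G(10) = mex{1,1} = 0
G(11) = mex{0,0} = 1
G(12) = mex{1,1} = 0
G(13) = mex{0,0} = 1
G(14) = mex{1,1} = 0
G(15) = mex{0,0} = 1
G(16) = mex{1,1} = 0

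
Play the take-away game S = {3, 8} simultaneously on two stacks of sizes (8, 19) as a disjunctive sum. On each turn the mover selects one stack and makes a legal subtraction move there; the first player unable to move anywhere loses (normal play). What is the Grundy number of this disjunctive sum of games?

All stacks use S = {3, 8}:
G(0) = 0
G(1) = mex{} = 0
G(2) = mex{} = 0
G(3) = mex{0} = 1
G(4) = mex{0} = 1
G(5) = mex{0} = 1
G(6) = mex{1} = 0
G(7) = mex{1} = 0
G(8) = mex{1,0} = 2
G(9) = mex{0,0} = 1
G(10) = mex{0,0} = 1
G(11) = mex{2,1} = 0
G(12) = mex{1,1} = 0
G(13) = mex{1,1} = 0
G(14) = mex{0,0} = 1
G(15) = mex{0,0} = 1
G(16) = mex{0,2} = 1
G(17) = mex{1,1} = 0
G(18) = mex{1,1} = 0
G(19) = mex{1,0} = 2
Stack A: G(8) = 2.
Stack B: G(19) = 2.
Combined Grundy value = 2 ⊕ 2 = 0.

0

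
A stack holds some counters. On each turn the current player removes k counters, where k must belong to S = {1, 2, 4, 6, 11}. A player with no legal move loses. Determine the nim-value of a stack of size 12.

4

n :  0  1  2  3  4  5  6  7  8  9 10 11 12
G :  0  1  2  0  1  2  3  4  0  1  2  3  4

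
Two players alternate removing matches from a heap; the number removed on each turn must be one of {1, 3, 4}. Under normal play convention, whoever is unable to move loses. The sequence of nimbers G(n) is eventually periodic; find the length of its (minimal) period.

n :  0  1  2  3  4  5  6  7  8  9 10 11 12 13 14 15
G :  0  1  0  1  2  3  2  0  1  0  1  2  3  2  0  1
G(n+7) = G(n) holds for n = 0,…,3 (a full window of length max(S) = 4), so the sequence is purely periodic with period 7.

7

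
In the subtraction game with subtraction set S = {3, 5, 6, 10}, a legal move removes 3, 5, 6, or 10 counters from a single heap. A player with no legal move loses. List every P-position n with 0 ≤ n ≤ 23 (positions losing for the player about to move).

0, 1, 2, 9, 13, 17, 21

n :  0  1  2  3  4  5  6  7  8  9 10 11 12 13 14 15 16 17 18 19 20 21 22 23
G :  0  0  0  1  1  1  2  2  2  0  3  3  1  0  4  2  1  0  3  2  1  0  3  2
P-positions are exactly the n with G(n) = 0.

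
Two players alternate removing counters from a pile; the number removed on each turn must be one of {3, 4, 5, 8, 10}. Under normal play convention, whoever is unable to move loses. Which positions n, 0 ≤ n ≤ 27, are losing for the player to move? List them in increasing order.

G(0) = 0
G(1) = mex{} = 0
G(2) = mex{} = 0
G(3) = mex{0} = 1
G(4) = mex{0,0} = 1
G(5) = mex{0,0,0} = 1
G(6) = mex{1,0,0} = 2
G(7) = mex{1,1,0} = 2
G(8) = mex{1,1,1,0} = 2
G(9) = mex{2,1,1,0} = 3
G(10) = mex{2,2,1,0,0} = 3
G(11) = mex{2,2,2,1,0} = 3
G(12) = mex{3,2,2,1,0} = 4
G(13) = mex{3,3,2,1,1} = 0
G(14) = mex{3,3,3,2,1} = 0
G(15) = mex{4,3,3,2,1} = 0
G(16) = mex{0,4,3,2,2} = 1
G(17) = mex{0,0,4,3,2} = 1
G(18) = mex{0,0,0,3,2} = 1
G(19) = mex{1,0,0,3,3} = 2
G(20) = mex{1,1,0,4,3} = 2
G(21) = mex{1,1,1,0,3} = 2
G(22) = mex{2,1,1,0,4} = 3
G(23) = mex{2,2,1,0,0} = 3
G(24) = mex{2,2,2,1,0} = 3
G(25) = mex{3,2,2,1,0} = 4
G(26) = mex{3,3,2,1,1} = 0
G(27) = mex{3,3,3,2,1} = 0
P-positions are exactly the n with G(n) = 0.

0, 1, 2, 13, 14, 15, 26, 27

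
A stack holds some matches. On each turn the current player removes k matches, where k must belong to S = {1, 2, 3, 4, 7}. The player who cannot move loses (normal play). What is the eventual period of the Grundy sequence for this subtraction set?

5

G(0) = 0
G(1) = mex{0} = 1
G(2) = mex{1,0} = 2
G(3) = mex{2,1,0} = 3
G(4) = mex{3,2,1,0} = 4
G(5) = mex{4,3,2,1} = 0
G(6) = mex{0,4,3,2} = 1
G(7) = mex{1,0,4,3,0} = 2
G(8) = mex{2,1,0,4,1} = 3
G(9) = mex{3,2,1,0,2} = 4
G(10) = mex{4,3,2,1,3} = 0
G(11) = mex{0,4,3,2,4} = 1
G(12) = mex{1,0,4,3,0} = 2
G(13) = mex{2,1,0,4,1} = 3
G(14) = mex{3,2,1,0,2} = 4
G(n+5) = G(n) holds for n = 0,…,6 (a full window of length max(S) = 7), so the sequence is purely periodic with period 5.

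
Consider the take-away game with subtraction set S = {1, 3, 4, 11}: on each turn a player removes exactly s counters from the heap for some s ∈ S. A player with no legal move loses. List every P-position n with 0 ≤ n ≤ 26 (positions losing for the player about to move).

0, 2, 7, 9, 14, 16, 21, 23

G(0) = 0
G(1) = mex{0} = 1
G(2) = mex{1} = 0
G(3) = mex{0,0} = 1
G(4) = mex{1,1,0} = 2
G(5) = mex{2,0,1} = 3
G(6) = mex{3,1,0} = 2
G(7) = mex{2,2,1} = 0
G(8) = mex{0,3,2} = 1
G(9) = mex{1,2,3} = 0
G(10) = mex{0,0,2} = 1
G(11) = mex{1,1,0,0} = 2
G(12) = mex{2,0,1,1} = 3
G(13) = mex{3,1,0,0} = 2
G(14) = mex{2,2,1,1} = 0
G(15) = mex{0,3,2,2} = 1
G(16) = mex{1,2,3,3} = 0
G(17) = mex{0,0,2,2} = 1
G(18) = mex{1,1,0,0} = 2
G(19) = mex{2,0,1,1} = 3
G(20) = mex{3,1,0,0} = 2
G(21) = mex{2,2,1,1} = 0
G(22) = mex{0,3,2,2} = 1
G(23) = mex{1,2,3,3} = 0
G(24) = mex{0,0,2,2} = 1
G(25) = mex{1,1,0,0} = 2
G(26) = mex{2,0,1,1} = 3
P-positions are exactly the n with G(n) = 0.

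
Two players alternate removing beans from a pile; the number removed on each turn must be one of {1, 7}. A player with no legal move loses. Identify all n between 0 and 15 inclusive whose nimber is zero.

0, 2, 4, 6, 8, 10, 12, 14

G(0) = 0
G(1) = mex{0} = 1
G(2) = mex{1} = 0
G(3) = mex{0} = 1
G(4) = mex{1} = 0
G(5) = mex{0} = 1
G(6) = mex{1} = 0
G(7) = mex{0,0} = 1
G(8) = mex{1,1} = 0
G(9) = mex{0,0} = 1
G(10) = mex{1,1} = 0
G(11) = mex{0,0} = 1
G(12) = mex{1,1} = 0
G(13) = mex{0,0} = 1
G(14) = mex{1,1} = 0
G(15) = mex{0,0} = 1
P-positions are exactly the n with G(n) = 0.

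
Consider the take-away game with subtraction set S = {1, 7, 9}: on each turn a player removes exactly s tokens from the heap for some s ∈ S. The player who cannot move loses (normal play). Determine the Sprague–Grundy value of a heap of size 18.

0

n :  0  1  2  3  4  5  6  7  8  9 10 11 12 13 14 15 16 17 18
G :  0  1  0  1  0  1  0  1  0  1  0  1  0  1  0  1  0  1  0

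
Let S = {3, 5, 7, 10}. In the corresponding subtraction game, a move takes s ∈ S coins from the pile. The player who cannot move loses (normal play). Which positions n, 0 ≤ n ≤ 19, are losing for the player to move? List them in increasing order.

n :  0  1  2  3  4  5  6  7  8  9 10 11 12 13 14 15 16 17 18 19
G :  0  0  0  1  1  1  2  2  2  3  3  3  4  0  0  0  1  1  1  2
P-positions are exactly the n with G(n) = 0.

0, 1, 2, 13, 14, 15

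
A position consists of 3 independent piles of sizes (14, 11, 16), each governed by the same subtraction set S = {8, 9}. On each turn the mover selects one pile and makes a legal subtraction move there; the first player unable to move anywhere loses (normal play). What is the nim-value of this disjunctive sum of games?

2

All piles use S = {8, 9}:
n :  0  1  2  3  4  5  6  7  8  9 10 11 12 13 14 15 16
G :  0  0  0  0  0  0  0  0  1  1  1  1  1  1  1  1  2
Pile A: G(14) = 1.
Pile B: G(11) = 1.
Pile C: G(16) = 2.
Combined Grundy value = 1 ⊕ 1 ⊕ 2 = 2.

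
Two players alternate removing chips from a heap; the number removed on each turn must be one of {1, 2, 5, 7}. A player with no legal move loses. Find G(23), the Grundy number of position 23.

G(0) = 0
G(1) = mex{0} = 1
G(2) = mex{1,0} = 2
G(3) = mex{2,1} = 0
G(4) = mex{0,2} = 1
G(5) = mex{1,0,0} = 2
G(6) = mex{2,1,1} = 0
G(7) = mex{0,2,2,0} = 1
G(8) = mex{1,0,0,1} = 2
G(9) = mex{2,1,1,2} = 0
G(10) = mex{0,2,2,0} = 1
G(11) = mex{1,0,0,1} = 2
G(12) = mex{2,1,1,2} = 0
G(13) = mex{0,2,2,0} = 1
G(14) = mex{1,0,0,1} = 2
G(15) = mex{2,1,1,2} = 0
G(16) = mex{0,2,2,0} = 1
G(17) = mex{1,0,0,1} = 2
G(18) = mex{2,1,1,2} = 0
G(19) = mex{0,2,2,0} = 1
G(20) = mex{1,0,0,1} = 2
G(21) = mex{2,1,1,2} = 0
G(22) = mex{0,2,2,0} = 1
G(23) = mex{1,0,0,1} = 2

2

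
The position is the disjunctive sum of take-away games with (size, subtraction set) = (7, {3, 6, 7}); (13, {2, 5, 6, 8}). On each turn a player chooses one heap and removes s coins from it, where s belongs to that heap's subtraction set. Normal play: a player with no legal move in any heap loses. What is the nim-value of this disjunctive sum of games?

Heap A, S = {3, 6, 7}:
G(0) = 0
G(1) = mex{} = 0
G(2) = mex{} = 0
G(3) = mex{0} = 1
G(4) = mex{0} = 1
G(5) = mex{0} = 1
G(6) = mex{1,0} = 2
G(7) = mex{1,0,0} = 2
G_A(7) = 2.
Heap B, S = {2, 5, 6, 8}:
n :  0  1  2  3  4  5  6  7  8  9 10 11 12 13
G :  0  0  1  1  0  2  1  3  2  2  3  0  2  1
G_B(13) = 1.
Combined Grundy value = 2 ⊕ 1 = 3.

3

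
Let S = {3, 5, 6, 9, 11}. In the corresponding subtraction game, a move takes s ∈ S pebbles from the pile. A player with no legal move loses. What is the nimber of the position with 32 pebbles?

G(0) = 0
G(1) = mex{} = 0
G(2) = mex{} = 0
G(3) = mex{0} = 1
G(4) = mex{0} = 1
G(5) = mex{0,0} = 1
G(6) = mex{1,0,0} = 2
G(7) = mex{1,0,0} = 2
G(8) = mex{1,1,0} = 2
G(9) = mex{2,1,1,0} = 3
G(10) = mex{2,1,1,0} = 3
G(11) = mex{2,2,1,0,0} = 3
G(12) = mex{3,2,2,1,0} = 4
G(13) = mex{3,2,2,1,0} = 4
G(14) = mex{3,3,2,1,1} = 0
G(15) = mex{4,3,3,2,1} = 0
G(16) = mex{4,3,3,2,1} = 0
G(17) = mex{0,4,3,2,2} = 1
G(18) = mex{0,4,4,3,2} = 1
G(19) = mex{0,0,4,3,2} = 1
G(20) = mex{1,0,0,3,3} = 2
G(21) = mex{1,0,0,4,3} = 2
G(22) = mex{1,1,0,4,3} = 2
G(23) = mex{2,1,1,0,4} = 3
G(24) = mex{2,1,1,0,4} = 3
G(25) = mex{2,2,1,0,0} = 3
G(26) = mex{3,2,2,1,0} = 4
G(27) = mex{3,2,2,1,0} = 4
G(28) = mex{3,3,2,1,1} = 0
G(29) = mex{4,3,3,2,1} = 0
G(30) = mex{4,3,3,2,1} = 0
G(31) = mex{0,4,3,2,2} = 1
G(32) = mex{0,4,4,3,2} = 1

1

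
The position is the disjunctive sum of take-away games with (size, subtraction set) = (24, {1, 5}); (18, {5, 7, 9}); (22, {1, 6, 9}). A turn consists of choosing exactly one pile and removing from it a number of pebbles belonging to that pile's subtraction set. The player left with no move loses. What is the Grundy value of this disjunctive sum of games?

Pile A, S = {1, 5}:
G(0) = 0
G(1) = mex{0} = 1
G(2) = mex{1} = 0
G(3) = mex{0} = 1
G(4) = mex{1} = 0
G(5) = mex{0,0} = 1
G(6) = mex{1,1} = 0
G(7) = mex{0,0} = 1
G(8) = mex{1,1} = 0
G(9) = mex{0,0} = 1
G(10) = mex{1,1} = 0
G(11) = mex{0,0} = 1
G(12) = mex{1,1} = 0
G(13) = mex{0,0} = 1
G(14) = mex{1,1} = 0
G(15) = mex{0,0} = 1
G(16) = mex{1,1} = 0
G(17) = mex{0,0} = 1
G(18) = mex{1,1} = 0
G(19) = mex{0,0} = 1
G(20) = mex{1,1} = 0
G(21) = mex{0,0} = 1
G(22) = mex{1,1} = 0
G(23) = mex{0,0} = 1
G(24) = mex{1,1} = 0
G_A(24) = 0.
Pile B, S = {5, 7, 9}:
n :  0  1  2  3  4  5  6  7  8  9 10 11 12 13 14 15 16 17 18
G :  0  0  0  0  0  1  1  1  1  1  2  2  2  2  0  0  0  0  0
G_B(18) = 0.
Pile C, S = {1, 6, 9}:
n :  0  1  2  3  4  5  6  7  8  9 10 11 12 13 14 15 16 17 18 19 20 21 22
G :  0  1  0  1  0  1  2  0  1  2  3  2  0  1  0  1  2  0  1  0  1  2  0
G_C(22) = 0.
Combined Grundy value = 0 ⊕ 0 ⊕ 0 = 0.

0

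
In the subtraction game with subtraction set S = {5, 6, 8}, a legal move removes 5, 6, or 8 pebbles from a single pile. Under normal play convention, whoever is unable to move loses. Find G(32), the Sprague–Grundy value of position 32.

1

G(0) = 0
G(1) = mex{} = 0
G(2) = mex{} = 0
G(3) = mex{} = 0
G(4) = mex{} = 0
G(5) = mex{0} = 1
G(6) = mex{0,0} = 1
G(7) = mex{0,0} = 1
G(8) = mex{0,0,0} = 1
G(9) = mex{0,0,0} = 1
G(10) = mex{1,0,0} = 2
G(11) = mex{1,1,0} = 2
G(12) = mex{1,1,0} = 2
G(13) = mex{1,1,1} = 0
G(14) = mex{1,1,1} = 0
G(15) = mex{2,1,1} = 0
G(16) = mex{2,2,1} = 0
G(17) = mex{2,2,1} = 0
G(18) = mex{0,2,2} = 1
G(19) = mex{0,0,2} = 1
G(20) = mex{0,0,2} = 1
G(21) = mex{0,0,0} = 1
G(22) = mex{0,0,0} = 1
G(23) = mex{1,0,0} = 2
G(24) = mex{1,1,0} = 2
G(25) = mex{1,1,0} = 2
G(26) = mex{1,1,1} = 0
G(27) = mex{1,1,1} = 0
G(28) = mex{2,1,1} = 0
G(29) = mex{2,2,1} = 0
G(30) = mex{2,2,1} = 0
G(31) = mex{0,2,2} = 1
G(32) = mex{0,0,2} = 1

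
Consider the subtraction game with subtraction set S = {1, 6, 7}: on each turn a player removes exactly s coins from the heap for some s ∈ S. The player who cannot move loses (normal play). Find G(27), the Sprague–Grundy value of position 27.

1

n :  0  1  2  3  4  5  6  7  8  9 10 11 12 13 14 15 16 17 18 19 20 21 22 23 24 25 26 27
G :  0  1  0  1  0  1  2  3  2  3  2  3  0  1  0  1  0  1  2  3  2  3  2  3  0  1  0  1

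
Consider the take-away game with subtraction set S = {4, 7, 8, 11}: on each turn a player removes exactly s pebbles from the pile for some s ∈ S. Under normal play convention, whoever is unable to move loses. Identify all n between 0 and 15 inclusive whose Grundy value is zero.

0, 1, 2, 3, 15

n :  0  1  2  3  4  5  6  7  8  9 10 11 12 13 14 15
G :  0  0  0  0  1  1  1  1  2  2  2  2  3  3  3  0
P-positions are exactly the n with G(n) = 0.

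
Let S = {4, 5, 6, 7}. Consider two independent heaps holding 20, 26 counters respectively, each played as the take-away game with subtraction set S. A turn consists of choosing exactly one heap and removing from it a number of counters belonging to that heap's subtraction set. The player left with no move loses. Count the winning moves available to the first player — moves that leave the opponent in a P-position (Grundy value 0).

5

All heaps use S = {4, 5, 6, 7}:
G(0) = 0
G(1) = mex{} = 0
G(2) = mex{} = 0
G(3) = mex{} = 0
G(4) = mex{0} = 1
G(5) = mex{0,0} = 1
G(6) = mex{0,0,0} = 1
G(7) = mex{0,0,0,0} = 1
G(8) = mex{1,0,0,0} = 2
G(9) = mex{1,1,0,0} = 2
G(10) = mex{1,1,1,0} = 2
G(11) = mex{1,1,1,1} = 0
G(12) = mex{2,1,1,1} = 0
G(13) = mex{2,2,1,1} = 0
G(14) = mex{2,2,2,1} = 0
G(15) = mex{0,2,2,2} = 1
G(16) = mex{0,0,2,2} = 1
G(17) = mex{0,0,0,2} = 1
G(18) = mex{0,0,0,0} = 1
G(19) = mex{1,0,0,0} = 2
G(20) = mex{1,1,0,0} = 2
G(21) = mex{1,1,1,0} = 2
G(22) = mex{1,1,1,1} = 0
G(23) = mex{2,1,1,1} = 0
G(24) = mex{2,2,1,1} = 0
G(25) = mex{2,2,2,1} = 0
G(26) = mex{0,2,2,2} = 1
Heap A: G(20) = 2.
Heap B: G(26) = 1.
Combined Grundy value = 2 ⊕ 1 = 3.
A winning move leaves total XOR = 0, i.e. changes one component's Grundy value g to g ⊕ X where X is the current total.
Heap A: need g' = 2⊕3 = 1. Options: 20−4→G=1, 20−5→G=1, 20−6→G=0, 20−7→G=0. Hits: 2.
Heap B: need g' = 1⊕3 = 2. Options: 26−4→G=0, 26−5→G=2, 26−6→G=2, 26−7→G=2. Hits: 3.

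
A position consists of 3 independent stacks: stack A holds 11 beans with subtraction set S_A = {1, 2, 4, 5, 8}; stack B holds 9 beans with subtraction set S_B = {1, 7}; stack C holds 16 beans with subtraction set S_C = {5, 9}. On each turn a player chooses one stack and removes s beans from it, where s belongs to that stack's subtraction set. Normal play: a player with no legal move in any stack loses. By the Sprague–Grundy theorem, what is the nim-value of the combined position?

Stack A, S = {1, 2, 4, 5, 8}:
G(0) = 0
G(1) = mex{0} = 1
G(2) = mex{1,0} = 2
G(3) = mex{2,1} = 0
G(4) = mex{0,2,0} = 1
G(5) = mex{1,0,1,0} = 2
G(6) = mex{2,1,2,1} = 0
G(7) = mex{0,2,0,2} = 1
G(8) = mex{1,0,1,0,0} = 2
G(9) = mex{2,1,2,1,1} = 0
G(10) = mex{0,2,0,2,2} = 1
G(11) = mex{1,0,1,0,0} = 2
G_A(11) = 2.
Stack B, S = {1, 7}:
n : 0 1 2 3 4 5 6 7 8 9
G : 0 1 0 1 0 1 0 1 0 1
G_B(9) = 1.
Stack C, S = {5, 9}:
G(0) = 0
G(1) = mex{} = 0
G(2) = mex{} = 0
G(3) = mex{} = 0
G(4) = mex{} = 0
G(5) = mex{0} = 1
G(6) = mex{0} = 1
G(7) = mex{0} = 1
G(8) = mex{0} = 1
G(9) = mex{0,0} = 1
G(10) = mex{1,0} = 2
G(11) = mex{1,0} = 2
G(12) = mex{1,0} = 2
G(13) = mex{1,0} = 2
G(14) = mex{1,1} = 0
G(15) = mex{2,1} = 0
G(16) = mex{2,1} = 0
G_C(16) = 0.
Combined Grundy value = 2 ⊕ 1 ⊕ 0 = 3.

3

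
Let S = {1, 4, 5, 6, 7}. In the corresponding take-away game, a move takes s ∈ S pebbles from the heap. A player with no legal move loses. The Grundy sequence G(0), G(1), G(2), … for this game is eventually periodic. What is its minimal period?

G(0) = 0
G(1) = mex{0} = 1
G(2) = mex{1} = 0
G(3) = mex{0} = 1
G(4) = mex{1,0} = 2
G(5) = mex{2,1,0} = 3
G(6) = mex{3,0,1,0} = 2
G(7) = mex{2,1,0,1,0} = 3
G(8) = mex{3,2,1,0,1} = 4
G(9) = mex{4,3,2,1,0} = 5
G(10) = mex{5,2,3,2,1} = 0
G(11) = mex{0,3,2,3,2} = 1
G(12) = mex{1,4,3,2,3} = 0
G(13) = mex{0,5,4,3,2} = 1
G(14) = mex{1,0,5,4,3} = 2
G(15) = mex{2,1,0,5,4} = 3
G(16) = mex{3,0,1,0,5} = 2
G(17) = mex{2,1,0,1,0} = 3
G(18) = mex{3,2,1,0,1} = 4
G(19) = mex{4,3,2,1,0} = 5
G(20) = mex{5,2,3,2,1} = 0
G(21) = mex{0,3,2,3,2} = 1
G(n+10) = G(n) holds for n = 0,…,6 (a full window of length max(S) = 7), so the sequence is purely periodic with period 10.

10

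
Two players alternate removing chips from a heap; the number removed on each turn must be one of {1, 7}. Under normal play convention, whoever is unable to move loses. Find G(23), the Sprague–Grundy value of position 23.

G(0) = 0
G(1) = mex{0} = 1
G(2) = mex{1} = 0
G(3) = mex{0} = 1
G(4) = mex{1} = 0
G(5) = mex{0} = 1
G(6) = mex{1} = 0
G(7) = mex{0,0} = 1
G(8) = mex{1,1} = 0
G(9) = mex{0,0} = 1
G(10) = mex{1,1} = 0
G(11) = mex{0,0} = 1
G(12) = mex{1,1} = 0
G(13) = mex{0,0} = 1
G(14) = mex{1,1} = 0
G(15) = mex{0,0} = 1
G(16) = mex{1,1} = 0
G(17) = mex{0,0} = 1
G(18) = mex{1,1} = 0
G(19) = mex{0,0} = 1
G(20) = mex{1,1} = 0
G(21) = mex{0,0} = 1
G(22) = mex{1,1} = 0
G(23) = mex{0,0} = 1

1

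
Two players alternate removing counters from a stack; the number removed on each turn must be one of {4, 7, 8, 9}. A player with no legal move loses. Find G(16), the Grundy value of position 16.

0

n :  0  1  2  3  4  5  6  7  8  9 10 11 12 13 14 15 16
G :  0  0  0  0  1  1  1  1  2  2  2  2  3  0  0  0  0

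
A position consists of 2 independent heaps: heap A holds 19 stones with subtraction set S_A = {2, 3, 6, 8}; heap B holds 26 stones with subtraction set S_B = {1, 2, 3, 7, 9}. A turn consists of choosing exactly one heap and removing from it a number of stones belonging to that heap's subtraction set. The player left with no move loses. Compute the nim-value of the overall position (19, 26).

Heap A, S = {2, 3, 6, 8}:
n :  0  1  2  3  4  5  6  7  8  9 10 11 12 13 14 15 16 17 18 19
G :  0  0  1  1  2  0  3  1  2  2  0  3  1  2  0  0  1  1  2  0
G_A(19) = 0.
Heap B, S = {1, 2, 3, 7, 9}:
G(0) = 0
G(1) = mex{0} = 1
G(2) = mex{1,0} = 2
G(3) = mex{2,1,0} = 3
G(4) = mex{3,2,1} = 0
G(5) = mex{0,3,2} = 1
G(6) = mex{1,0,3} = 2
G(7) = mex{2,1,0,0} = 3
G(8) = mex{3,2,1,1} = 0
G(9) = mex{0,3,2,2,0} = 1
G(10) = mex{1,0,3,3,1} = 2
G(11) = mex{2,1,0,0,2} = 3
G(12) = mex{3,2,1,1,3} = 0
G(13) = mex{0,3,2,2,0} = 1
G(14) = mex{1,0,3,3,1} = 2
G(15) = mex{2,1,0,0,2} = 3
G(16) = mex{3,2,1,1,3} = 0
G(17) = mex{0,3,2,2,0} = 1
G(18) = mex{1,0,3,3,1} = 2
G(19) = mex{2,1,0,0,2} = 3
G(20) = mex{3,2,1,1,3} = 0
G(21) = mex{0,3,2,2,0} = 1
G(22) = mex{1,0,3,3,1} = 2
G(23) = mex{2,1,0,0,2} = 3
G(24) = mex{3,2,1,1,3} = 0
G(25) = mex{0,3,2,2,0} = 1
G(26) = mex{1,0,3,3,1} = 2
G_B(26) = 2.
Combined Grundy value = 0 ⊕ 2 = 2.

2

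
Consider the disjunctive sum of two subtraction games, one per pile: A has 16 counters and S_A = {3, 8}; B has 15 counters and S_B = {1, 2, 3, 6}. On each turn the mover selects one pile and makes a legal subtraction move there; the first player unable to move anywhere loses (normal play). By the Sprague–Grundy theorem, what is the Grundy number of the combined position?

Pile A, S = {3, 8}:
n :  0  1  2  3  4  5  6  7  8  9 10 11 12 13 14 15 16
G :  0  0  0  1  1  1  0  0  2  1  1  0  0  0  1  1  1
G_A(16) = 1.
Pile B, S = {1, 2, 3, 6}:
n :  0  1  2  3  4  5  6  7  8  9 10 11 12 13 14 15
G :  0  1  2  3  0  1  2  3  0  1  2  3  0  1  2  3
G_B(15) = 3.
Combined Grundy value = 1 ⊕ 3 = 2.

2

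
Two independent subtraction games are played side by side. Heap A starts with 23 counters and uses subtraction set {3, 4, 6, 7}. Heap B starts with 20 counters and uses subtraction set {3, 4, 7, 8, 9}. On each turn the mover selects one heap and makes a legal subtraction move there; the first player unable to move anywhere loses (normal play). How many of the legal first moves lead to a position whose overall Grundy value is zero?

4

Heap A, S = {3, 4, 6, 7}:
G(0) = 0
G(1) = mex{} = 0
G(2) = mex{} = 0
G(3) = mex{0} = 1
G(4) = mex{0,0} = 1
G(5) = mex{0,0} = 1
G(6) = mex{1,0,0} = 2
G(7) = mex{1,1,0,0} = 2
G(8) = mex{1,1,0,0} = 2
G(9) = mex{2,1,1,0} = 3
G(10) = mex{2,2,1,1} = 0
G(11) = mex{2,2,1,1} = 0
G(12) = mex{3,2,2,1} = 0
G(13) = mex{0,3,2,2} = 1
G(14) = mex{0,0,2,2} = 1
G(15) = mex{0,0,3,2} = 1
G(16) = mex{1,0,0,3} = 2
G(17) = mex{1,1,0,0} = 2
G(18) = mex{1,1,0,0} = 2
G(19) = mex{2,1,1,0} = 3
G(20) = mex{2,2,1,1} = 0
G(21) = mex{2,2,1,1} = 0
G(22) = mex{3,2,2,1} = 0
G(23) = mex{0,3,2,2} = 1
G_A(23) = 1.
Heap B, S = {3, 4, 7, 8, 9}:
G(0) = 0
G(1) = mex{} = 0
G(2) = mex{} = 0
G(3) = mex{0} = 1
G(4) = mex{0,0} = 1
G(5) = mex{0,0} = 1
G(6) = mex{1,0} = 2
G(7) = mex{1,1,0} = 2
G(8) = mex{1,1,0,0} = 2
G(9) = mex{2,1,0,0,0} = 3
G(10) = mex{2,2,1,0,0} = 3
G(11) = mex{2,2,1,1,0} = 3
G(12) = mex{3,2,1,1,1} = 0
G(13) = mex{3,3,2,1,1} = 0
G(14) = mex{3,3,2,2,1} = 0
G(15) = mex{0,3,2,2,2} = 1
G(16) = mex{0,0,3,2,2} = 1
G(17) = mex{0,0,3,3,2} = 1
G(18) = mex{1,0,3,3,3} = 2
G(19) = mex{1,1,0,3,3} = 2
G(20) = mex{1,1,0,0,3} = 2
G_B(20) = 2.
Combined Grundy value = 1 ⊕ 2 = 3.
A winning move leaves total XOR = 0, i.e. changes one component's Grundy value g to g ⊕ X where X is the current total.
Heap A: need g' = 1⊕3 = 2. Options: 23−3→G=0, 23−4→G=3, 23−6→G=2, 23−7→G=2. Hits: 2.
Heap B: need g' = 2⊕3 = 1. Options: 20−3→G=1, 20−4→G=1, 20−7→G=0, 20−8→G=0, 20−9→G=3. Hits: 2.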